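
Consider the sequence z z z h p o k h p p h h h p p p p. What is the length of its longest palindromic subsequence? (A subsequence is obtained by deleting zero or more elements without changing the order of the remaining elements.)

One longest palindromic subsequence is ppphhhppp (positions 5,9,10,11,12,13,15,16,17); it reads the same forward and backward, and the interval DP gives dp[1][17] = 9.

9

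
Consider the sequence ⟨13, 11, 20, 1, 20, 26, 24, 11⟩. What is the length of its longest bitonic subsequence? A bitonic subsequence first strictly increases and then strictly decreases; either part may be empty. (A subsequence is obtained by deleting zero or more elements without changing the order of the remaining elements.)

5

One longest bitonic subsequence is 13, 20, 26, 24, 11 (positions 1,3,6,7,8): it rises to 26 then falls. Length 5 is optimal.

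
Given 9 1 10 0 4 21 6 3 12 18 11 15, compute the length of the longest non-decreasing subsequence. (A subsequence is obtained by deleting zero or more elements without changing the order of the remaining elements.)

One longest non-decreasing subsequence is 1, 4, 6, 12, 18 (positions 2,5,7,9,10), of length 5; no longer one exists.

5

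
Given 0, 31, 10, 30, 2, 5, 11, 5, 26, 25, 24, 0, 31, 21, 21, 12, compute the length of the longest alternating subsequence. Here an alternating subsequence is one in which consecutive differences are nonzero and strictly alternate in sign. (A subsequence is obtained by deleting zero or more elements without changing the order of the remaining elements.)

A longest alternating subsequence is 0, 31, 10, 30, 2, 11, 5, 26, 25, 31, 21 (positions 1,2,3,4,5,7,8,9,10,13,14); its 10 consecutive differences strictly alternate in sign, and length 11 is optimal.

11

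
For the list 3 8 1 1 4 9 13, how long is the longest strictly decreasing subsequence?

Scanning left to right, the best length ending at each element is: 3→1, 8→1, 1→2, 1→2, 4→2, 9→1, 13→1.
So the longest decreasing subsequence has length 2, e.g. 3, 1.

2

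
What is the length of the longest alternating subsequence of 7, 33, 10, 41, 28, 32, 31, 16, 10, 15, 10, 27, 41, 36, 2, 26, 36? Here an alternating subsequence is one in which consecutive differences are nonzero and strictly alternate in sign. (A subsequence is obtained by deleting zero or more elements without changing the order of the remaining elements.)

Track the best alternating length ending on an up-step vs a down-step at each position: up/down = 1/1, 2/1, 2/3, 4/1, 4/5, 6/5, 6/7, 4/7, 2/7, 8/7, 2/9, 10/7, 10/1, 10/11, 1/11, 12/11, 12/11.
The maximum over both is 12; one such subsequence is 7, 33, 10, 41, 28, 32, 10, 15, 10, 27, 2, 26.

12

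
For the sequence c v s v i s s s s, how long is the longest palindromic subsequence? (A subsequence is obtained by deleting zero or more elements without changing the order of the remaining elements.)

5

Using dp[i][j] = 2 + dp[i+1][j−1] if the ends match, else max(dp[i+1][j], dp[i][j−1]):
dp[1][9] = 5. A witness is sssss at positions 3,6,7,8,9.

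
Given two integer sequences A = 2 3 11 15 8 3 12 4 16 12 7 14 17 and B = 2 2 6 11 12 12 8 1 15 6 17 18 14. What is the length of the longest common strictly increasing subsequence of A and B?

A longest common strictly increasing subsequence is 2, 11, 12, 17 (length 4); it appears in order in both A and B, and no longer such subsequence exists.

4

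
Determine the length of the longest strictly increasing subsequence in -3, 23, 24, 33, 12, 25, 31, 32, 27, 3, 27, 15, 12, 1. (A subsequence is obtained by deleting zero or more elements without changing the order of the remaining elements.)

Scanning left to right, the best length ending at each element is: -3→1, 23→2, 24→3, 33→4, 12→2, 25→4, 31→5, 32→6, 27→5, 3→2, 27→5, 15→3, 12→3, 1→2.
So the longest increasing subsequence has length 6, e.g. -3, 23, 24, 25, 31, 32.

6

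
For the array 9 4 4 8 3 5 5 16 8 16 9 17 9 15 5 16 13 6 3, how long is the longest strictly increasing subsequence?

6

Let dp[i] be the longest increasing subsequence ending at position i. Then dp = [1, 1, 1, 2, 1, 2, 2, 3, 3, 4, 4, 5, 4, 5, 2, 6, 5, 3, 1].
The maximum is 6; one witness is 4, 5, 8, 9, 15, 16 at positions 2,6,9,11,14,16.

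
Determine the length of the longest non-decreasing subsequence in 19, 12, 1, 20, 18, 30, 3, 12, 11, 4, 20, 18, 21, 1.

Scanning left to right, the best length ending at each element is: 19→1, 12→1, 1→1, 20→2, 18→2, 30→3, 3→2, 12→3, 11→3, 4→3, 20→4, 18→4, 21→5, 1→2.
So the longest non-decreasing subsequence has length 5, e.g. 1, 3, 12, 20, 21.

5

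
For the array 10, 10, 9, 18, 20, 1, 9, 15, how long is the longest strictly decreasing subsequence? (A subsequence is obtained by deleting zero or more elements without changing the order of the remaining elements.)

3

Let dp[i] be the longest decreasing subsequence ending at position i. Then dp = [1, 1, 2, 1, 1, 3, 2, 2].
The maximum is 3; one witness is 10, 9, 1 at positions 1,3,6.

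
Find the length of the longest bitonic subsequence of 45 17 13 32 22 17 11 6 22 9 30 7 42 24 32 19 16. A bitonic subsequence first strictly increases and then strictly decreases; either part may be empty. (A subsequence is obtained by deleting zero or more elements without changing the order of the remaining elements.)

One longest bitonic subsequence is 13, 17, 22, 30, 42, 32, 19, 16 (positions 3,6,9,11,13,15,16,17): it rises to 42 then falls. Length 8 is optimal.

8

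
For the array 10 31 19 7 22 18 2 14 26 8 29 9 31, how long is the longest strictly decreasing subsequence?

5

Scanning left to right, the best length ending at each element is: 10→1, 31→1, 19→2, 7→3, 22→2, 18→3, 2→4, 14→4, 26→2, 8→5, 29→2, 9→5, 31→1.
So the longest decreasing subsequence has length 5, e.g. 31, 19, 18, 14, 8.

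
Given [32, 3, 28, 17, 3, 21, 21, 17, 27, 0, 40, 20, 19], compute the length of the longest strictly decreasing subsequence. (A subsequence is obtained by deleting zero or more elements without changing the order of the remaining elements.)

One longest decreasing subsequence is 32, 28, 17, 3, 0 (positions 1,3,4,5,10), of length 5; no longer one exists.

5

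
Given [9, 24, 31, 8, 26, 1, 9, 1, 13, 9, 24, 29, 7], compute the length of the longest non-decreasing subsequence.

5

One longest non-decreasing subsequence is 9, 9, 13, 24, 29 (positions 1,7,9,11,12), of length 5; no longer one exists.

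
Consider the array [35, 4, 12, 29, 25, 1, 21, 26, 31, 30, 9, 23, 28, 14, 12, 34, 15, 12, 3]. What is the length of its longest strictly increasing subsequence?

6

One longest increasing subsequence is 4, 12, 25, 26, 31, 34 (positions 2,3,5,8,9,16), of length 6; no longer one exists.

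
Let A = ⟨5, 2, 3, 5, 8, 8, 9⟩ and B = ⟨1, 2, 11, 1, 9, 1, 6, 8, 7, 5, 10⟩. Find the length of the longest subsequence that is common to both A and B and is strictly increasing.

For each value that appears in both, track the longest common increasing run ending there.
The best achievable length is 2; one witness is 2, 9 (A-positions 2,7, B-positions 2,5).

2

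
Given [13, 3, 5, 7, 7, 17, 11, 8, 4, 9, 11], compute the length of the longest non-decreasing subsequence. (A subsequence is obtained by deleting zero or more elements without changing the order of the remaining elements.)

One longest non-decreasing subsequence is 3, 5, 7, 7, 8, 9, 11 (positions 2,3,4,5,8,10,11), of length 7; no longer one exists.

7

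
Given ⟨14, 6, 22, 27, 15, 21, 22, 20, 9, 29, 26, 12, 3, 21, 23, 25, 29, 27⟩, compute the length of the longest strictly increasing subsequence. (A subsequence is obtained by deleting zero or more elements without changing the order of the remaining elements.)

One longest increasing subsequence is 14, 15, 21, 22, 23, 25, 29 (positions 1,5,6,7,15,16,17), of length 7; no longer one exists.

7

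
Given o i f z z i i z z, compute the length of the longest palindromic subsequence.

One longest palindromic subsequence is zziizz (positions 4,5,6,7,8,9); it reads the same forward and backward, and the interval DP gives dp[1][9] = 6.

6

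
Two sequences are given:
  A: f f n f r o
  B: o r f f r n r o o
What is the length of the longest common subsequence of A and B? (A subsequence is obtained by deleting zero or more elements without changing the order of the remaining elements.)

Backtracking the LCS table gives one alignment: f (A1,B3) → f (A2,B4) → n (A3,B6) → r (A5,B7) → o (A6,B9).
So the longest common subsequence has length 5.

5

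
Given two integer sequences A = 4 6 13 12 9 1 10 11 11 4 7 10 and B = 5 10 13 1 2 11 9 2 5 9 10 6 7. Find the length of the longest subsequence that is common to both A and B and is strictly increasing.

For each value that appears in both, track the longest common increasing run ending there.
The best achievable length is 2; one witness is 10, 11 (A-positions 7,8, B-positions 2,6).

2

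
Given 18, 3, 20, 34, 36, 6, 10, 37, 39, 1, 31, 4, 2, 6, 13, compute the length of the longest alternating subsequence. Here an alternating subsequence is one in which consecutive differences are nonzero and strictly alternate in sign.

9

Track the best alternating length ending on an up-step vs a down-step at each position: up/down = 1/1, 1/2, 3/1, 3/1, 3/1, 3/4, 5/4, 5/1, 5/1, 1/6, 7/6, 7/8, 7/8, 9/8, 9/8.
The maximum over both is 9; one such subsequence is 18, 3, 20, 6, 10, 1, 31, 4, 6.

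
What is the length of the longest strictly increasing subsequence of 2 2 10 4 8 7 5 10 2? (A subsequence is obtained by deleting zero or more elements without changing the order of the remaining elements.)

4

Let dp[i] be the longest increasing subsequence ending at position i. Then dp = [1, 1, 2, 2, 3, 3, 3, 4, 1].
The maximum is 4; one witness is 2, 4, 8, 10 at positions 1,4,5,8.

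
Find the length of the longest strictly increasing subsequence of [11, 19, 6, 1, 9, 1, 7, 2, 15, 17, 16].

4

Scanning left to right, the best length ending at each element is: 11→1, 19→2, 6→1, 1→1, 9→2, 1→1, 7→2, 2→2, 15→3, 17→4, 16→4.
So the longest increasing subsequence has length 4, e.g. 6, 9, 15, 17.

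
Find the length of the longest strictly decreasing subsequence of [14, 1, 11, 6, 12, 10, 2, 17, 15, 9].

Scanning left to right, the best length ending at each element is: 14→1, 1→2, 11→2, 6→3, 12→2, 10→3, 2→4, 17→1, 15→2, 9→4.
So the longest decreasing subsequence has length 4, e.g. 14, 11, 6, 2.

4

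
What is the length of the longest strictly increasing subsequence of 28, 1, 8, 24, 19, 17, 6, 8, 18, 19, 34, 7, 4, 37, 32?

Scanning left to right, the best length ending at each element is: 28→1, 1→1, 8→2, 24→3, 19→3, 17→3, 6→2, 8→3, 18→4, 19→5, 34→6, 7→3, 4→2, 37→7, 32→6.
So the longest increasing subsequence has length 7, e.g. 1, 8, 17, 18, 19, 34, 37.

7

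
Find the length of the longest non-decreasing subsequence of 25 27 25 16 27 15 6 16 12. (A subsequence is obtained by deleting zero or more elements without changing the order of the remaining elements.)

3

Let dp[i] be the longest non-decreasing subsequence ending at position i. Then dp = [1, 2, 2, 1, 3, 1, 1, 2, 2].
The maximum is 3; one witness is 25, 27, 27 at positions 1,2,5.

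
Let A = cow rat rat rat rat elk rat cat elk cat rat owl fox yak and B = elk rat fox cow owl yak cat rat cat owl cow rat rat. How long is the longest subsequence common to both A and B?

5

Backtracking the LCS table gives one alignment: elk (A6,B1) → rat (A7,B2) → cat (A8,B7) → cat (A10,B9) → rat (A11,B13).
So the longest common subsequence has length 5.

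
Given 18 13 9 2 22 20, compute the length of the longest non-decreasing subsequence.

2

Let dp[i] be the longest non-decreasing subsequence ending at position i. Then dp = [1, 1, 1, 1, 2, 2].
The maximum is 2; one witness is 18, 22 at positions 1,5.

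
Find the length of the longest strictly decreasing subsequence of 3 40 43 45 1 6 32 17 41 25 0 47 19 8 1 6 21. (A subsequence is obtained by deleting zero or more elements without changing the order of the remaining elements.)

6

Scanning left to right, the best length ending at each element is: 3→1, 40→1, 43→1, 45→1, 1→2, 6→2, 32→2, 17→3, 41→2, 25→3, 0→4, 47→1, 19→4, 8→5, 1→6, 6→6, 21→4.
So the longest decreasing subsequence has length 6, e.g. 40, 32, 25, 19, 8, 1.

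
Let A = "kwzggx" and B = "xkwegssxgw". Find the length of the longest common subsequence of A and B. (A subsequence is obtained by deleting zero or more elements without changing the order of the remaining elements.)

4

Backtracking the LCS table gives one alignment: k (A1,B2) → w (A2,B3) → g (A4,B5) → g (A5,B9).
So the longest common subsequence has length 4.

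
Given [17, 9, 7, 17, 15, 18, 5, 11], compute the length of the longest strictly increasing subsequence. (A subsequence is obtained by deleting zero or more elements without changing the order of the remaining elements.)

One longest increasing subsequence is 9, 17, 18 (positions 2,4,6), of length 3; no longer one exists.

3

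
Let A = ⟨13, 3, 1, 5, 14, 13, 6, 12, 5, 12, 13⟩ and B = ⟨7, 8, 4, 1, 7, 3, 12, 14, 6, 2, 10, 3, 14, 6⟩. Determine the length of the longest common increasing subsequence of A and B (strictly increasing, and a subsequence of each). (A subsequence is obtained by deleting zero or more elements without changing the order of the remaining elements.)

2

A longest common strictly increasing subsequence is 1, 12 (length 2); it appears in order in both A and B, and no longer such subsequence exists.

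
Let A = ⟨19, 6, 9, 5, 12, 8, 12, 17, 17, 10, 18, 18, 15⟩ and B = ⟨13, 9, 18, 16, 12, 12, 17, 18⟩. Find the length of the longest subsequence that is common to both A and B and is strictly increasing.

For each value that appears in both, track the longest common increasing run ending there.
The best achievable length is 4; one witness is 9, 12, 17, 18 (A-positions 3,5,8,11, B-positions 2,5,7,8).

4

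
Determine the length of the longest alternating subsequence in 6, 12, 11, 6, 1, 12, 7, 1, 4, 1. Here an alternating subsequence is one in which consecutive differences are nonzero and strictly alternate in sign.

7

Track the best alternating length ending on an up-step vs a down-step at each position: up/down = 1/1, 2/1, 2/3, 1/3, 1/3, 4/1, 4/5, 1/5, 6/5, 1/7.
The maximum over both is 7; one such subsequence is 6, 12, 11, 12, 1, 4, 1.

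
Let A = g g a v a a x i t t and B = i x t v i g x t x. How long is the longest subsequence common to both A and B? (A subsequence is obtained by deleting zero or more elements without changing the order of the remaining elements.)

3

Backtracking the LCS table gives one alignment: g (A2,B6) → x (A7,B7) → t (A9,B8).
So the longest common subsequence has length 3.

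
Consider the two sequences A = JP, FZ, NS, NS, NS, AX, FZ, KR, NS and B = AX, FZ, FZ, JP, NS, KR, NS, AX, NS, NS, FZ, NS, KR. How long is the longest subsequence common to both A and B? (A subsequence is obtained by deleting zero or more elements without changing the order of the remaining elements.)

Backtracking the LCS table gives one alignment: JP (A1,B4) → NS (A3,B7) → NS (A4,B9) → NS (A5,B10) → FZ (A7,B11) → KR (A8,B13).
So the longest common subsequence has length 6.

6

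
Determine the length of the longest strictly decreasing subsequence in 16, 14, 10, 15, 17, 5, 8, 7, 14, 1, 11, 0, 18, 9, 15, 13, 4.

Scanning left to right, the best length ending at each element is: 16→1, 14→2, 10→3, 15→2, 17→1, 5→4, 8→4, 7→5, 14→3, 1→6, 11→4, 0→7, 18→1, 9→5, 15→2, 13→4, 4→6.
So the longest decreasing subsequence has length 7, e.g. 16, 14, 10, 8, 7, 1, 0.

7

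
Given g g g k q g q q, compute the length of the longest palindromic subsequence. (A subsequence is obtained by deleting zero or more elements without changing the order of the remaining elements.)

4

One longest palindromic subsequence is gggg (positions 1,2,3,6); it reads the same forward and backward, and the interval DP gives dp[1][8] = 4.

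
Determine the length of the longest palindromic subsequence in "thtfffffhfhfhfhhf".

One longest palindromic subsequence is hffffffffh (positions 2,4,5,6,7,8,10,12,14,16); it reads the same forward and backward, and the interval DP gives dp[1][17] = 10.

10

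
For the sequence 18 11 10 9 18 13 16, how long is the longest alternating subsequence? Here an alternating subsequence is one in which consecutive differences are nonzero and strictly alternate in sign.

5

A longest alternating subsequence is 18, 11, 18, 13, 16 (positions 1,2,5,6,7); its 4 consecutive differences strictly alternate in sign, and length 5 is optimal.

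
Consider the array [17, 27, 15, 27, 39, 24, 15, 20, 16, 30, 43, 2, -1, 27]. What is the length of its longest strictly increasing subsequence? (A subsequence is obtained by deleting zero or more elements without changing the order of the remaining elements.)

4

One longest increasing subsequence is 17, 27, 39, 43 (positions 1,2,5,11), of length 4; no longer one exists.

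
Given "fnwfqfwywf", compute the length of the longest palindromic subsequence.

Using dp[i][j] = 2 + dp[i+1][j−1] if the ends match, else max(dp[i+1][j], dp[i][j−1]):
dp[1][10] = 7. A witness is fwfqfwf at positions 1,3,4,5,6,9,10.

7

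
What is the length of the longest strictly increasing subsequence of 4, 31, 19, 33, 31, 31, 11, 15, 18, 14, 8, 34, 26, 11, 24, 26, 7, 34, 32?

7

Scanning left to right, the best length ending at each element is: 4→1, 31→2, 19→2, 33→3, 31→3, 31→3, 11→2, 15→3, 18→4, 14→3, 8→2, 34→5, 26→5, 11→3, 24→5, 26→6, 7→2, 34→7, 32→7.
So the longest increasing subsequence has length 7, e.g. 4, 11, 15, 18, 24, 26, 34.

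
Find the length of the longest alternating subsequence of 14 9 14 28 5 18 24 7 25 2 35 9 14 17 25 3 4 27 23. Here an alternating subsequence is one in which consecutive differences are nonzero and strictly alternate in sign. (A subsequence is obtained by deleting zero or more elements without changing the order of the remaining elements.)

A longest alternating subsequence is 14, 9, 14, 5, 18, 7, 25, 2, 35, 9, 14, 3, 27, 23 (positions 1,2,3,5,6,8,9,10,11,12,13,16,18,19); its 13 consecutive differences strictly alternate in sign, and length 14 is optimal.

14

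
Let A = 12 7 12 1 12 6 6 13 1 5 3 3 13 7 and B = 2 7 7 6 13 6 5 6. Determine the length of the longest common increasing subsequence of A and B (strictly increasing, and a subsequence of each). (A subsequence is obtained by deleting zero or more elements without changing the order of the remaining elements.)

A longest common strictly increasing subsequence is 7, 13 (length 2); it appears in order in both A and B, and no longer such subsequence exists.

2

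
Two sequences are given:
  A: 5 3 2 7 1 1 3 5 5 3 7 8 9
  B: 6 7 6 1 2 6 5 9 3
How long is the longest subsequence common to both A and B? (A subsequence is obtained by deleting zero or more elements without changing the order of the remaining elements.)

A longest common subsequence is 7, 1, 5, 3 (length 4); the LCS DP confirms no longer common subsequence exists.

4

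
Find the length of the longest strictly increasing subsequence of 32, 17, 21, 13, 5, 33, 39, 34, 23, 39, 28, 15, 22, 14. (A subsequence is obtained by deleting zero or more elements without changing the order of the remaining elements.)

One longest increasing subsequence is 17, 21, 33, 34, 39 (positions 2,3,6,8,10), of length 5; no longer one exists.

5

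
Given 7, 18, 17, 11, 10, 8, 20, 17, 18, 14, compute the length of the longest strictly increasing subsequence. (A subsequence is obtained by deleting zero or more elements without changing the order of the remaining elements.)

4

Let dp[i] be the longest increasing subsequence ending at position i. Then dp = [1, 2, 2, 2, 2, 2, 3, 3, 4, 3].
The maximum is 4; one witness is 7, 11, 17, 18 at positions 1,4,8,9.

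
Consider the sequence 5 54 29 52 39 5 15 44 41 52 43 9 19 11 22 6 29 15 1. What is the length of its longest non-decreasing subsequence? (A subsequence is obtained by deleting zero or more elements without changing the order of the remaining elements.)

Scanning left to right, the best length ending at each element is: 5→1, 54→2, 29→2, 52→3, 39→3, 5→2, 15→3, 44→4, 41→4, 52→5, 43→5, 9→3, 19→4, 11→4, 22→5, 6→3, 29→6, 15→5, 1→1.
So the longest non-decreasing subsequence has length 6, e.g. 5, 5, 15, 19, 22, 29.

6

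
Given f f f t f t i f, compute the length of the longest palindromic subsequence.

5

One longest palindromic subsequence is ftftf (positions 1,4,5,6,8); it reads the same forward and backward, and the interval DP gives dp[1][8] = 5.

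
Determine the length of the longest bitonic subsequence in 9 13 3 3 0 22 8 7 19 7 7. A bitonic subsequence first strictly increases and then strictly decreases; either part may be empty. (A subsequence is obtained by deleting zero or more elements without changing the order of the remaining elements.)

One longest bitonic subsequence is 9, 13, 22, 19, 7 (positions 1,2,6,9,11): it rises to 22 then falls. Length 5 is optimal.

5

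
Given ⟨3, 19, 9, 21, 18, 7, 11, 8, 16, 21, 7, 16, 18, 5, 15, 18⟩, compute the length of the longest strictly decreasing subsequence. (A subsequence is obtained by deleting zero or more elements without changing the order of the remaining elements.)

One longest decreasing subsequence is 19, 18, 11, 8, 7, 5 (positions 2,5,7,8,11,14), of length 6; no longer one exists.

6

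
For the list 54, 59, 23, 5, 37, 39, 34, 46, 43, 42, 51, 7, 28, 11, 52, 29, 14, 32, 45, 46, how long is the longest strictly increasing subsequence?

7

Scanning left to right, the best length ending at each element is: 54→1, 59→2, 23→1, 5→1, 37→2, 39→3, 34→2, 46→4, 43→4, 42→4, 51→5, 7→2, 28→3, 11→3, 52→6, 29→4, 14→4, 32→5, 45→6, 46→7.
So the longest increasing subsequence has length 7, e.g. 5, 7, 28, 29, 32, 45, 46.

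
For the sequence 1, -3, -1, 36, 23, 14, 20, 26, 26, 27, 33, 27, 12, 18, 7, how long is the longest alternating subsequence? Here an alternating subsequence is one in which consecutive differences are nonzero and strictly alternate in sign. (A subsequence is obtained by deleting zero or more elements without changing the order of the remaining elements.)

Track the best alternating length ending on an up-step vs a down-step at each position: up/down = 1/1, 1/2, 3/2, 3/1, 3/4, 3/4, 5/4, 5/4, 5/4, 5/4, 5/4, 5/6, 3/6, 7/6, 3/8.
The maximum over both is 8; one such subsequence is 1, -3, 36, 14, 20, 12, 18, 7.

8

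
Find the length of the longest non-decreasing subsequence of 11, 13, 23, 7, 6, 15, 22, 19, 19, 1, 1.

5

Scanning left to right, the best length ending at each element is: 11→1, 13→2, 23→3, 7→1, 6→1, 15→3, 22→4, 19→4, 19→5, 1→1, 1→2.
So the longest non-decreasing subsequence has length 5, e.g. 11, 13, 15, 19, 19.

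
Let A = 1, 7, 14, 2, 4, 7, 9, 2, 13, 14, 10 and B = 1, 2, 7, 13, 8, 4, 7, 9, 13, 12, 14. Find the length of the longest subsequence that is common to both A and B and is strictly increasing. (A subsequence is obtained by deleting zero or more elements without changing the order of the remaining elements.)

7

A longest common strictly increasing subsequence is 1, 2, 4, 7, 9, 13, 14 (length 7); it appears in order in both A and B, and no longer such subsequence exists.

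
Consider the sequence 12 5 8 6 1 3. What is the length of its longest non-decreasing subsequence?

2

One longest non-decreasing subsequence is 5, 8 (positions 2,3), of length 2; no longer one exists.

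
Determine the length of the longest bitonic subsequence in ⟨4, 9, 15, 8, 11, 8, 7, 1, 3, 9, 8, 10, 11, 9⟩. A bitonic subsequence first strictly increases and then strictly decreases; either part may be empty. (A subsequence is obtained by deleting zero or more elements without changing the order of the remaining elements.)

Let inc[i] be the LIS ending at i and dec[i] the longest strictly decreasing subsequence starting at i. inc = [1, 2, 3, 2, 3, 2, 2, 1, 2, 3, 3, 4, 5, 4], dec = [2, 4, 5, 3, 4, 3, 2, 1, 1, 2, 1, 2, 2, 1].
max_i inc[i]+dec[i]−1 = 7, with one witness 4, 9, 15, 11, 8, 7, 3.

7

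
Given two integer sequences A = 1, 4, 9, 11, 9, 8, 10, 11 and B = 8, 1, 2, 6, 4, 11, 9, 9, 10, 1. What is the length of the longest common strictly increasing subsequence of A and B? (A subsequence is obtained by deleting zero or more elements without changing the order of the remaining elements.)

4

For each value that appears in both, track the longest common increasing run ending there.
The best achievable length is 4; one witness is 1, 4, 9, 10 (A-positions 1,2,3,7, B-positions 2,5,7,9).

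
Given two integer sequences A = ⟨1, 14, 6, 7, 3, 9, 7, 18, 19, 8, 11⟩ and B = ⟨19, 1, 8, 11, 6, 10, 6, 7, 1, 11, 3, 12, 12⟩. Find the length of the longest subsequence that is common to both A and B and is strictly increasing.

4

For each value that appears in both, track the longest common increasing run ending there.
The best achievable length is 4; one witness is 1, 6, 7, 11 (A-positions 1,3,4,11, B-positions 2,5,8,10).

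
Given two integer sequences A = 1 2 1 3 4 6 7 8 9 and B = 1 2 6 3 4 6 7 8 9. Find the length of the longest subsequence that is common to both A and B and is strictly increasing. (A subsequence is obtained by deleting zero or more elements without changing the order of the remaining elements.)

8

For each value that appears in both, track the longest common increasing run ending there.
The best achievable length is 8; one witness is 1, 2, 3, 4, 6, 7, 8, 9 (A-positions 1,2,4,5,6,7,8,9, B-positions 1,2,4,5,6,7,8,9).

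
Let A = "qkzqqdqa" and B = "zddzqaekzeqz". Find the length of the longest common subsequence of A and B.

4

A longest common subsequence is qkzq (length 4); the LCS DP confirms no longer common subsequence exists.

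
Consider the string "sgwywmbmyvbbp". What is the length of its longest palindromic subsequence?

One longest palindromic subsequence is ymbmy (positions 4,6,7,8,9); it reads the same forward and backward, and the interval DP gives dp[1][13] = 5.

5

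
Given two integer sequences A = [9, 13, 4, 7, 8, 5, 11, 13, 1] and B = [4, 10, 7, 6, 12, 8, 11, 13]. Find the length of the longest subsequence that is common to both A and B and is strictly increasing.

A longest common strictly increasing subsequence is 4, 7, 8, 11, 13 (length 5); it appears in order in both A and B, and no longer such subsequence exists.

5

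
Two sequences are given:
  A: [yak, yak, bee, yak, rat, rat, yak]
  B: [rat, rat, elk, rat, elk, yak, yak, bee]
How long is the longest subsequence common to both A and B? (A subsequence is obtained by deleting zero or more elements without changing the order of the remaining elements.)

3

A longest common subsequence is yak, yak, bee (length 3); the LCS DP confirms no longer common subsequence exists.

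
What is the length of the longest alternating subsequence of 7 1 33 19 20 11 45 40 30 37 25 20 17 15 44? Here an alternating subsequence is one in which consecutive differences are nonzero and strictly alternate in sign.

11

A longest alternating subsequence is 7, 1, 33, 19, 20, 11, 45, 30, 37, 25, 44 (positions 1,2,3,4,5,6,7,9,10,11,15); its 10 consecutive differences strictly alternate in sign, and length 11 is optimal.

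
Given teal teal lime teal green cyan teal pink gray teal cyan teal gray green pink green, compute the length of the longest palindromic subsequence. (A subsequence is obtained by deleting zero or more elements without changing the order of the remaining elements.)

One longest palindromic subsequence is green pink gray teal cyan teal gray pink green (positions 5,8,9,10,11,12,13,15,16); it reads the same forward and backward, and the interval DP gives dp[1][16] = 9.

9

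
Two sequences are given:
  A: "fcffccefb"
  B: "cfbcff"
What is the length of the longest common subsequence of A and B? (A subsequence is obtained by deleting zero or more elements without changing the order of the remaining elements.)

Backtracking the LCS table gives one alignment: f (A1,B2) → c (A2,B4) → f (A4,B5) → f (A8,B6).
So the longest common subsequence has length 4.

4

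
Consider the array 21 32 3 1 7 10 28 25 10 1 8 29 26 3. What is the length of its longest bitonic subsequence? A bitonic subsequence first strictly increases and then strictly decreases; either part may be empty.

Let inc[i] be the LIS ending at i and dec[i] the longest strictly decreasing subsequence starting at i. inc = [1, 2, 1, 1, 2, 3, 4, 4, 3, 1, 3, 5, 5, 2], dec = [4, 6, 2, 1, 2, 3, 5, 4, 3, 1, 2, 3, 2, 1].
max_i inc[i]+dec[i]−1 = 8, with one witness 3, 7, 10, 28, 25, 10, 8, 3.

8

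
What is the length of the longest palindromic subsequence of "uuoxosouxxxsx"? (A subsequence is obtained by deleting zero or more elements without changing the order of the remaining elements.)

7

Using dp[i][j] = 2 + dp[i+1][j−1] if the ends match, else max(dp[i+1][j], dp[i][j−1]):
dp[1][13] = 7. A witness is xsxxxsx at positions 4,6,9,10,11,12,13.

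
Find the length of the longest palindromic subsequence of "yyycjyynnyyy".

8

Using dp[i][j] = 2 + dp[i+1][j−1] if the ends match, else max(dp[i+1][j], dp[i][j−1]):
dp[1][12] = 8. A witness is yyynnyyy at positions 1,2,3,8,9,10,11,12.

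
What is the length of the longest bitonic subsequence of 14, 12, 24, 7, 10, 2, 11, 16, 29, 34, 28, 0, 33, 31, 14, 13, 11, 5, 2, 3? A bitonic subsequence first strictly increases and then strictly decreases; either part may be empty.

13

Let inc[i] be the LIS ending at i and dec[i] the longest strictly decreasing subsequence starting at i. inc = [1, 1, 2, 1, 2, 1, 3, 4, 5, 6, 5, 1, 6, 6, 4, 4, 3, 2, 2, 3], dec = [5, 4, 7, 3, 3, 2, 3, 6, 7, 8, 6, 1, 7, 6, 5, 4, 3, 2, 1, 1].
max_i inc[i]+dec[i]−1 = 13, with one witness 7, 10, 11, 16, 29, 34, 33, 31, 14, 13, 11, 5, 3.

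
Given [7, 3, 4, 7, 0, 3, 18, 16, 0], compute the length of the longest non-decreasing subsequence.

4

Scanning left to right, the best length ending at each element is: 7→1, 3→1, 4→2, 7→3, 0→1, 3→2, 18→4, 16→4, 0→2.
So the longest non-decreasing subsequence has length 4, e.g. 3, 4, 7, 18.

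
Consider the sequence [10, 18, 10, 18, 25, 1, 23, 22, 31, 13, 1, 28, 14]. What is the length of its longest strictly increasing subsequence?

4

Let dp[i] be the longest increasing subsequence ending at position i. Then dp = [1, 2, 1, 2, 3, 1, 3, 3, 4, 2, 1, 4, 3].
The maximum is 4; one witness is 10, 18, 25, 31 at positions 1,2,5,9.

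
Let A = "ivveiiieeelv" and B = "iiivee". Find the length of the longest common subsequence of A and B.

Backtracking the LCS table gives one alignment: i (A1,B1) → i (A5,B2) → i (A6,B3) → e (A9,B5) → e (A10,B6).
So the longest common subsequence has length 5.

5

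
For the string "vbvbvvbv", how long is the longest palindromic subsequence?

7

One longest palindromic subsequence is vbvvvbv (positions 1,2,3,5,6,7,8); it reads the same forward and backward, and the interval DP gives dp[1][8] = 7.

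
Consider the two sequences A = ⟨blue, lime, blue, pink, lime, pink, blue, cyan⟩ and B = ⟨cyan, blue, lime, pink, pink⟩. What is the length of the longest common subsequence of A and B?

Backtracking the LCS table gives one alignment: blue (A1,B2) → lime (A2,B3) → pink (A4,B4) → pink (A6,B5).
So the longest common subsequence has length 4.

4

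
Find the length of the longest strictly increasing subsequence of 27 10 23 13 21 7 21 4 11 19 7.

One longest increasing subsequence is 10, 13, 21 (positions 2,4,5), of length 3; no longer one exists.

3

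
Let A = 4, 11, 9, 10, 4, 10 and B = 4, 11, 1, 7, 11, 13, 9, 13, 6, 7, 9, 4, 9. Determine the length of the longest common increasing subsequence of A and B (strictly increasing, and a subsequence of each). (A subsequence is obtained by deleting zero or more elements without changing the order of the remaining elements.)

A longest common strictly increasing subsequence is 4, 11 (length 2); it appears in order in both A and B, and no longer such subsequence exists.

2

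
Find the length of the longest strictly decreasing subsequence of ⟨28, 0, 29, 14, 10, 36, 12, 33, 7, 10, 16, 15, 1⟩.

One longest decreasing subsequence is 28, 14, 10, 7, 1 (positions 1,4,5,9,13), of length 5; no longer one exists.

5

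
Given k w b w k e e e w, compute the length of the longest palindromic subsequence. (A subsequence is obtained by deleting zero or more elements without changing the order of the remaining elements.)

Using dp[i][j] = 2 + dp[i+1][j−1] if the ends match, else max(dp[i+1][j], dp[i][j−1]):
dp[1][9] = 5. A witness is weeew at positions 2,6,7,8,9.

5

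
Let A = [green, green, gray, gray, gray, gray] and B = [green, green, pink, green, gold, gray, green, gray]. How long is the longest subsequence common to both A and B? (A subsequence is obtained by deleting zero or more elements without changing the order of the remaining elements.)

Backtracking the LCS table gives one alignment: green (A1,B2) → green (A2,B4) → gray (A3,B6) → gray (A6,B8).
So the longest common subsequence has length 4.

4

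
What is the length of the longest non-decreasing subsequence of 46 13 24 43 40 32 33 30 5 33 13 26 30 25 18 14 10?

5

Let dp[i] be the longest non-decreasing subsequence ending at position i. Then dp = [1, 1, 2, 3, 3, 3, 4, 3, 1, 5, 2, 3, 4, 3, 3, 3, 2].
The maximum is 5; one witness is 13, 24, 32, 33, 33 at positions 2,3,6,7,10.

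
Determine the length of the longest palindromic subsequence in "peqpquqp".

5

One longest palindromic subsequence is pquqp (positions 1,3,6,7,8); it reads the same forward and backward, and the interval DP gives dp[1][8] = 5.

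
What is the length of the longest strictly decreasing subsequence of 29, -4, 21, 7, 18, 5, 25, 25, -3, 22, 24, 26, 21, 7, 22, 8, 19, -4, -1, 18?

One longest decreasing subsequence is 29, 21, 7, 5, -3, -4 (positions 1,3,4,6,9,18), of length 6; no longer one exists.

6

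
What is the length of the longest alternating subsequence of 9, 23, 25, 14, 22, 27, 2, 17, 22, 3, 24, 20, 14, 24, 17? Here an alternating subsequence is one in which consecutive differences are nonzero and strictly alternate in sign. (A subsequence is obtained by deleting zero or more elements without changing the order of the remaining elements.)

11

A longest alternating subsequence is 9, 23, 14, 22, 2, 17, 3, 24, 20, 24, 17 (positions 1,2,4,5,7,8,10,11,12,14,15); its 10 consecutive differences strictly alternate in sign, and length 11 is optimal.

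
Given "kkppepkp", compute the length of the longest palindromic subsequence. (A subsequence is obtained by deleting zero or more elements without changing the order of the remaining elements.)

5

One longest palindromic subsequence is ppepp (positions 3,4,5,6,8); it reads the same forward and backward, and the interval DP gives dp[1][8] = 5.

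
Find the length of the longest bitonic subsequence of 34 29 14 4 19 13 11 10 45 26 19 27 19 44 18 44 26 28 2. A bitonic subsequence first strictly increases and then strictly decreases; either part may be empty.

Let inc[i] be the LIS ending at i and dec[i] the longest strictly decreasing subsequence starting at i. inc = [1, 1, 1, 1, 2, 2, 2, 2, 3, 3, 3, 4, 3, 5, 3, 5, 4, 5, 1], dec = [7, 6, 5, 2, 5, 4, 3, 2, 5, 4, 3, 4, 3, 3, 2, 3, 2, 2, 1].
max_i inc[i]+dec[i]−1 = 7, with one witness 34, 29, 19, 13, 11, 10, 2.

7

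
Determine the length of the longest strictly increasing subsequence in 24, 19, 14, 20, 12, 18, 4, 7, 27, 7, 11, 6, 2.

3

Scanning left to right, the best length ending at each element is: 24→1, 19→1, 14→1, 20→2, 12→1, 18→2, 4→1, 7→2, 27→3, 7→2, 11→3, 6→2, 2→1.
So the longest increasing subsequence has length 3, e.g. 19, 20, 27.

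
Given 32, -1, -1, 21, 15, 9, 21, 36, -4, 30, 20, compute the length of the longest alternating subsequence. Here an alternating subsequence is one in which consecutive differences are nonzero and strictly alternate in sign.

8

Track the best alternating length ending on an up-step vs a down-step at each position: up/down = 1/1, 1/2, 1/2, 3/2, 3/4, 3/4, 5/2, 5/1, 1/6, 7/6, 7/8.
The maximum over both is 8; one such subsequence is 32, -1, 21, 15, 21, -4, 30, 20.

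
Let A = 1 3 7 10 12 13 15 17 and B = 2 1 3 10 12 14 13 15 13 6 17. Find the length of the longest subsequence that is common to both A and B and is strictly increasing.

7

A longest common strictly increasing subsequence is 1, 3, 10, 12, 13, 15, 17 (length 7); it appears in order in both A and B, and no longer such subsequence exists.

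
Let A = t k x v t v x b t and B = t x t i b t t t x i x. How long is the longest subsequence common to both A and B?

Backtracking the LCS table gives one alignment: t (A1,B1) → x (A3,B2) → t (A5,B3) → b (A8,B5) → t (A9,B8).
So the longest common subsequence has length 5.

5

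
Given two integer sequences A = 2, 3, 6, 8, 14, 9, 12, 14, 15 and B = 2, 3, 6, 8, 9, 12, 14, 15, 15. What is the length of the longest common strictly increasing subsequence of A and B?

8

A longest common strictly increasing subsequence is 2, 3, 6, 8, 9, 12, 14, 15 (length 8); it appears in order in both A and B, and no longer such subsequence exists.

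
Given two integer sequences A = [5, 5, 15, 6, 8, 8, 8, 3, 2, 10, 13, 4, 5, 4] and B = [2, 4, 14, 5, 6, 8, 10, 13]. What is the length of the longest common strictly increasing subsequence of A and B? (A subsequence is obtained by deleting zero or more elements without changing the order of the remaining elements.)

5

A longest common strictly increasing subsequence is 5, 6, 8, 10, 13 (length 5); it appears in order in both A and B, and no longer such subsequence exists.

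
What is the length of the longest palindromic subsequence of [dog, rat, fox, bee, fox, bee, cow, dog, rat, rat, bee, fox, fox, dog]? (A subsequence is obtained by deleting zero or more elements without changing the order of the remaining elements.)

Using dp[i][j] = 2 + dp[i+1][j−1] if the ends match, else max(dp[i+1][j], dp[i][j−1]):
dp[1][14] = 10. A witness is dog fox fox bee rat rat bee fox fox dog at positions 1,3,5,6,9,10,11,12,13,14.

10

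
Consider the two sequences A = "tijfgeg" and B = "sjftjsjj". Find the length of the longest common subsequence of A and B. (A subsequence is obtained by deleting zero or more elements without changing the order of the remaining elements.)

2

A longest common subsequence is tj (length 2); the LCS DP confirms no longer common subsequence exists.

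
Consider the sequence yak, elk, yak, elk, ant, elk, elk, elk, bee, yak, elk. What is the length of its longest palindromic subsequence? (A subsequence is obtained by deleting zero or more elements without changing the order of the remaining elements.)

8

One longest palindromic subsequence is elk yak elk elk elk elk yak elk (positions 2,3,4,6,7,8,10,11); it reads the same forward and backward, and the interval DP gives dp[1][11] = 8.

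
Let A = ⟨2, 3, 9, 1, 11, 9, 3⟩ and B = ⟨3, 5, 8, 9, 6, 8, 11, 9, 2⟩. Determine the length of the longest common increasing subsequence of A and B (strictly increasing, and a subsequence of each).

For each value that appears in both, track the longest common increasing run ending there.
The best achievable length is 3; one witness is 3, 9, 11 (A-positions 2,3,5, B-positions 1,4,7).

3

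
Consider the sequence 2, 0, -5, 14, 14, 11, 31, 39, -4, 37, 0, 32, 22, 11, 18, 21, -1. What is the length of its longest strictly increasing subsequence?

6

Let dp[i] be the longest increasing subsequence ending at position i. Then dp = [1, 1, 1, 2, 2, 2, 3, 4, 2, 4, 3, 4, 4, 4, 5, 6, 3].
The maximum is 6; one witness is -5, -4, 0, 11, 18, 21 at positions 3,9,11,14,15,16.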